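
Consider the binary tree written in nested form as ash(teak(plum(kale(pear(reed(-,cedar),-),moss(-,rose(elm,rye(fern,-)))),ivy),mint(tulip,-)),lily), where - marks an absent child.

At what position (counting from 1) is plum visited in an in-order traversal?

10

In-order visits the left subtree, then the node, then the right subtree.
At ash: go left to teak.
  At teak: go left to plum.
    At plum: go left to kale.
      At kale: go left to pear.
        At pear: go left to reed.
          At reed: no left child.
          Visit reed.
          At reed: go right to cedar.
            cedar is a leaf — visit cedar.
        Visit pear.
        At pear: no right child.
      Visit kale.
      At kale: go right to moss.
        At moss: no left child.
        Visit moss.
        At moss: go right to rose.
          At rose: go left to elm.
            elm is a leaf — visit elm.
          Visit rose.
          At rose: go right to rye.
            At rye: go left to fern.
              fern is a leaf — visit fern.
            Visit rye.
            At rye: no right child.
    Visit plum.
    At plum: go right to ivy.
      ivy is a leaf — visit ivy.
  Visit teak.
  At teak: go right to mint.
    At mint: go left to tulip.
      tulip is a leaf — visit tulip.
    Visit mint.
    At mint: no right child.
Visit ash.
At ash: go right to lily.
  lily is a leaf — visit lily.
Full in-order sequence: reed, cedar, pear, kale, moss, elm, rose, fern, rye, plum, ivy, teak, tulip, mint, ash, lily.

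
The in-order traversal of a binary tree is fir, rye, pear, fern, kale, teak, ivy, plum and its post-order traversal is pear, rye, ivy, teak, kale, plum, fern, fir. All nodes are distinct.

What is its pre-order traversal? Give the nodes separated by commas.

The last element of post-order is the root; it splits in-order into left and right subtrees.
Root fir: left subtree has 0 nodes { }, right has 7 {rye, pear, fern, kale, teak, ivy, plum}.
  Root fern: left subtree has 2 nodes {rye, pear}, right has 4 {kale, teak, ivy, plum}.
    Root rye: left subtree has 0 nodes { }, right has 1 {pear}.
    Root plum: left subtree has 3 nodes {kale, teak, ivy}, right has 0 { }.
      Root kale: left subtree has 0 nodes { }, right has 2 {teak, ivy}.
        Root teak: left subtree has 0 nodes { }, right has 1 {ivy}.

fir, fern, rye, pear, plum, kale, teak, ivy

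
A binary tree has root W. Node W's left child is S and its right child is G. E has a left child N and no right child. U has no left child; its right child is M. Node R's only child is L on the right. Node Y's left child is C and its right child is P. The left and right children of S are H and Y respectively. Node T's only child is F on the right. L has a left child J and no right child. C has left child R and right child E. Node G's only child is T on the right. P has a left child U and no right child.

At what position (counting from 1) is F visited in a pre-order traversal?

Pre-order visits the node, then its left subtree, then its right subtree.
Visit W.
At W: go left to S.
  Visit S.
  At S: go left to H.
    H is a leaf — visit H.
  At S: go right to Y.
    Visit Y.
    At Y: go left to C.
      Visit C.
      At C: go left to R.
        Visit R.
        At R: no left child.
        At R: go right to L.
          Visit L.
          At L: go left to J.
            J is a leaf — visit J.
          At L: no right child.
      At C: go right to E.
        Visit E.
        At E: go left to N.
          N is a leaf — visit N.
        At E: no right child.
    At Y: go right to P.
      Visit P.
      At P: go left to U.
        Visit U.
        At U: no left child.
        At U: go right to M.
          M is a leaf — visit M.
      At P: no right child.
At W: go right to G.
  Visit G.
  At G: no left child.
  At G: go right to T.
    Visit T.
    At T: no left child.
    At T: go right to F.
      F is a leaf — visit F.
Full pre-order sequence: W, S, H, Y, C, R, L, J, E, N, P, U, M, G, T, F.

16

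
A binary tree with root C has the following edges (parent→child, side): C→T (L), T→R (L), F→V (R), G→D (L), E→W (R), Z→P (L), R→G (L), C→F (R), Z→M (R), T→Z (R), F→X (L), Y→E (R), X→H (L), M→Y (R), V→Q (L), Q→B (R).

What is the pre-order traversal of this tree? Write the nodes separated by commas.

C, T, R, G, D, Z, P, M, Y, E, W, F, X, H, V, Q, B

Pre-order visits the node, then its left subtree, then its right subtree.
Visit C.
At C: go left to T.
  Visit T.
  At T: go left to R.
    Visit R.
    At R: go left to G.
      Visit G.
      At G: go left to D.
        D is a leaf — visit D.
      At G: no right child.
    At R: no right child.
  At T: go right to Z.
    Visit Z.
    At Z: go left to P.
      P is a leaf — visit P.
    At Z: go right to M.
      Visit M.
      At M: no left child.
      At M: go right to Y.
        Visit Y.
        At Y: no left child.
        At Y: go right to E.
          Visit E.
          At E: no left child.
          At E: go right to W.
            W is a leaf — visit W.
At C: go right to F.
  Visit F.
  At F: go left to X.
    Visit X.
    At X: go left to H.
      H is a leaf — visit H.
    At X: no right child.
  At F: go right to V.
    Visit V.
    At V: go left to Q.
      Visit Q.
      At Q: no left child.
      At Q: go right to B.
        B is a leaf — visit B.
    At V: no right child.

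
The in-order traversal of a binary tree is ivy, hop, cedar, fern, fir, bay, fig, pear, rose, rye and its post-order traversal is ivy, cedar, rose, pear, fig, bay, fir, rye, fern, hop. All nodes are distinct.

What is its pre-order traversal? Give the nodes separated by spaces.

The last element of post-order is the root; it splits in-order into left and right subtrees.
Root hop: left subtree has 1 node {ivy}, right has 8 {cedar, fern, fir, bay, fig, pear, rose, rye}.
  Root fern: left subtree has 1 node {cedar}, right has 6 {fir, bay, fig, pear, rose, rye}.
    Root rye: left subtree has 5 nodes {fir, bay, fig, pear, rose}, right has 0 { }.
      Root fir: left subtree has 0 nodes { }, right has 4 {bay, fig, pear, rose}.
        Root bay: left subtree has 0 nodes { }, right has 3 {fig, pear, rose}.
          Root fig: left subtree has 0 nodes { }, right has 2 {pear, rose}.
            Root pear: left subtree has 0 nodes { }, right has 1 {rose}.

hop ivy fern cedar rye fir bay fig pear rose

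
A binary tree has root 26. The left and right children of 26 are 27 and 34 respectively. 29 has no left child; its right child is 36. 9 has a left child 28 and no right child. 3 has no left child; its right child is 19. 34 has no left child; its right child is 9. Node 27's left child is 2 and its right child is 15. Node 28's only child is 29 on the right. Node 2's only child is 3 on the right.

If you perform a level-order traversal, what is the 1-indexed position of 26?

Level-order visits nodes level by level from the root, left to right within each level.
Level 0: 26
Level 1: 27, 34
Level 2: 2, 15, 9
Level 3: 3, 28
Level 4: 19, 29
Level 5: 36
Full level-order sequence: 26, 27, 34, 2, 15, 9, 3, 28, 19, 29, 36.

1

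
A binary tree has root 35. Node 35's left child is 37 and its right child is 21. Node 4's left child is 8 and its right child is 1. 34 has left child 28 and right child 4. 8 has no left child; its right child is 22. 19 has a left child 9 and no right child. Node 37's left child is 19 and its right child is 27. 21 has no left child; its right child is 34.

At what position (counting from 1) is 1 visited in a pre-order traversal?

Pre-order visits the node, then its left subtree, then its right subtree.
Visit 35.
At 35: go left to 37.
  Visit 37.
  At 37: go left to 19.
    Visit 19.
    At 19: go left to 9.
      9 is a leaf — visit 9.
    At 19: no right child.
  At 37: go right to 27.
    27 is a leaf — visit 27.
At 35: go right to 21.
  Visit 21.
  At 21: no left child.
  At 21: go right to 34.
    Visit 34.
    At 34: go left to 28.
      28 is a leaf — visit 28.
    At 34: go right to 4.
      Visit 4.
      At 4: go left to 8.
        Visit 8.
        At 8: no left child.
        At 8: go right to 22.
          22 is a leaf — visit 22.
      At 4: go right to 1.
        1 is a leaf — visit 1.
Full pre-order sequence: 35, 37, 19, 9, 27, 21, 34, 28, 4, 8, 22, 1.

12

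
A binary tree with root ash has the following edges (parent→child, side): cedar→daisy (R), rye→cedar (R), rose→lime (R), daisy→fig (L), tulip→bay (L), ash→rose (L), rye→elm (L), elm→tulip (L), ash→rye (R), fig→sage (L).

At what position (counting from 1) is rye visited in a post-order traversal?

Post-order visits the left subtree, then the right subtree, then the node.
At ash: go left to rose.
  At rose: no left child.
  At rose: go right to lime.
    lime is a leaf — visit lime.
  Visit rose.
At ash: go right to rye.
  At rye: go left to elm.
    At elm: go left to tulip.
      At tulip: go left to bay.
        bay is a leaf — visit bay.
      At tulip: no right child.
      Visit tulip.
    At elm: no right child.
    Visit elm.
  At rye: go right to cedar.
    At cedar: no left child.
    At cedar: go right to daisy.
      At daisy: go left to fig.
        At fig: go left to sage.
          sage is a leaf — visit sage.
        At fig: no right child.
        Visit fig.
      At daisy: no right child.
      Visit daisy.
    Visit cedar.
  Visit rye.
Visit ash.
Full post-order sequence: lime, rose, bay, tulip, elm, sage, fig, daisy, cedar, rye, ash.

10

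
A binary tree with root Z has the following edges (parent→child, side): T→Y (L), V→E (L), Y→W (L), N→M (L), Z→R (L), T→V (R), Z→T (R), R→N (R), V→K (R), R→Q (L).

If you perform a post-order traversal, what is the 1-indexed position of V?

Post-order visits the left subtree, then the right subtree, then the node.
At Z: go left to R.
  At R: go left to Q.
    Q is a leaf — visit Q.
  At R: go right to N.
    At N: go left to M.
      M is a leaf — visit M.
    At N: no right child.
    Visit N.
  Visit R.
At Z: go right to T.
  At T: go left to Y.
    At Y: go left to W.
      W is a leaf — visit W.
    At Y: no right child.
    Visit Y.
  At T: go right to V.
    At V: go left to E.
      E is a leaf — visit E.
    At V: go right to K.
      K is a leaf — visit K.
    Visit V.
  Visit T.
Visit Z.
Full post-order sequence: Q, M, N, R, W, Y, E, K, V, T, Z.

9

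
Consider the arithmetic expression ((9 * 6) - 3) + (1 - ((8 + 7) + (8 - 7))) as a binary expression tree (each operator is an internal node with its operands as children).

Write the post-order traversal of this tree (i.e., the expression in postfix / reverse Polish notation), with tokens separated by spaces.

Post-order on an expression tree gives postfix notation: for each operator, emit left operand, right operand, then the operator.

9 6 * 3 - 1 8 7 + 8 7 - + - +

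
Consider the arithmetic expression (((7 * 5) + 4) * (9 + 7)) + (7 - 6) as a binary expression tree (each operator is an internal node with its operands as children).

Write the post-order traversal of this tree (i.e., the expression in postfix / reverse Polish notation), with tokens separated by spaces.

Post-order on an expression tree gives postfix notation: for each operator, emit left operand, right operand, then the operator.

7 5 * 4 + 9 7 + * 7 6 - +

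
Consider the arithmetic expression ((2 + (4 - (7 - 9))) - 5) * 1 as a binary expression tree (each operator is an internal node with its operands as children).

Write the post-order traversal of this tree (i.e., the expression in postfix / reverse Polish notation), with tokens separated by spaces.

Post-order on an expression tree gives postfix notation: for each operator, emit left operand, right operand, then the operator.

2 4 7 9 - - + 5 - 1 *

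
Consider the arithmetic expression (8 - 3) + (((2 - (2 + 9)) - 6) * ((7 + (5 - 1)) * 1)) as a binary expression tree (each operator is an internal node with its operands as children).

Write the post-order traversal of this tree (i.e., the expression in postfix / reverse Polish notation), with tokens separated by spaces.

8 3 - 2 2 9 + - 6 - 7 5 1 - + 1 * * +

Post-order on an expression tree gives postfix notation: for each operator, emit left operand, right operand, then the operator.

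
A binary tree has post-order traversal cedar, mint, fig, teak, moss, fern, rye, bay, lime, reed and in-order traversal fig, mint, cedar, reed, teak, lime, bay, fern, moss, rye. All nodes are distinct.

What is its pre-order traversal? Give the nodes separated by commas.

reed, fig, mint, cedar, lime, teak, bay, rye, fern, moss

The last element of post-order is the root; it splits in-order into left and right subtrees.
Root reed: left subtree has 3 nodes {fig, mint, cedar}, right has 6 {teak, lime, bay, fern, moss, rye}.
  Root fig: left subtree has 0 nodes { }, right has 2 {mint, cedar}.
    Root mint: left subtree has 0 nodes { }, right has 1 {cedar}.
  Root lime: left subtree has 1 node {teak}, right has 4 {bay, fern, moss, rye}.
    Root bay: left subtree has 0 nodes { }, right has 3 {fern, moss, rye}.
      Root rye: left subtree has 2 nodes {fern, moss}, right has 0 { }.
        Root fern: left subtree has 0 nodes { }, right has 1 {moss}.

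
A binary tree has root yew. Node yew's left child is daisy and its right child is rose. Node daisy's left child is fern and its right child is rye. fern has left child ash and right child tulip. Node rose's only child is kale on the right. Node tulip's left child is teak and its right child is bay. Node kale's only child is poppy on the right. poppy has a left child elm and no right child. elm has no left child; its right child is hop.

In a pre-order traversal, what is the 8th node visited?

Pre-order visits the node, then its left subtree, then its right subtree.
Visit yew.
At yew: go left to daisy.
  Visit daisy.
  At daisy: go left to fern.
    Visit fern.
    At fern: go left to ash.
      ash is a leaf — visit ash.
    At fern: go right to tulip.
      Visit tulip.
      At tulip: go left to teak.
        teak is a leaf — visit teak.
      At tulip: go right to bay.
        bay is a leaf — visit bay.
  At daisy: go right to rye.
    rye is a leaf — visit rye.
At yew: go right to rose.
  Visit rose.
  At rose: no left child.
  At rose: go right to kale.
    Visit kale.
    At kale: no left child.
    At kale: go right to poppy.
      Visit poppy.
      At poppy: go left to elm.
        Visit elm.
        At elm: no left child.
        At elm: go right to hop.
          hop is a leaf — visit hop.
      At poppy: no right child.
Full pre-order sequence: yew, daisy, fern, ash, tulip, teak, bay, rye, rose, kale, poppy, elm, hop.

rye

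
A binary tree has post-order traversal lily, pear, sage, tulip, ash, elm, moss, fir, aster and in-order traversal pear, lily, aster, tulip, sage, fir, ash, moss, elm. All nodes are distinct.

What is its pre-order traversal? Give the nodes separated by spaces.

The last element of post-order is the root; it splits in-order into left and right subtrees.
Root aster: left subtree has 2 nodes {pear, lily}, right has 6 {tulip, sage, fir, ash, moss, elm}.
  Root pear: left subtree has 0 nodes { }, right has 1 {lily}.
  Root fir: left subtree has 2 nodes {tulip, sage}, right has 3 {ash, moss, elm}.
    Root tulip: left subtree has 0 nodes { }, right has 1 {sage}.
    Root moss: left subtree has 1 node {ash}, right has 1 {elm}.

aster pear lily fir tulip sage moss ash elm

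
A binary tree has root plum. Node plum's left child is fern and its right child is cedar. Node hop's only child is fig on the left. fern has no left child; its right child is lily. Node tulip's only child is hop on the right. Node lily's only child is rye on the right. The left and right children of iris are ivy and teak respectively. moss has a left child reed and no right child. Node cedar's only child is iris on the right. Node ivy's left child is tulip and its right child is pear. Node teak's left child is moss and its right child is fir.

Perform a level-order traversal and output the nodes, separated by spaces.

Level-order visits nodes level by level from the root, left to right within each level.
Level 0: plum
Level 1: fern, cedar
Level 2: lily, iris
Level 3: rye, ivy, teak
Level 4: tulip, pear, moss, fir
Level 5: hop, reed
Level 6: fig

plum fern cedar lily iris rye ivy teak tulip pear moss fir hop reed fig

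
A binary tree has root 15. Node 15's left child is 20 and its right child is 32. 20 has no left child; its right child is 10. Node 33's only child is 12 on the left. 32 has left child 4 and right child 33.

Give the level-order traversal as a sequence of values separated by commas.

Level-order visits nodes level by level from the root, left to right within each level.
Level 0: 15
Level 1: 20, 32
Level 2: 10, 4, 33
Level 3: 12

15, 20, 32, 10, 4, 33, 12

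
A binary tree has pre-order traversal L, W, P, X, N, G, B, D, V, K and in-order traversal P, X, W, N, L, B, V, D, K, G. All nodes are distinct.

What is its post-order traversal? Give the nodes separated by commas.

X, P, N, W, V, K, D, B, G, L

The first element of pre-order is the root; it splits in-order into left and right subtrees.
Root L: left subtree has 4 nodes {P, X, W, N}, right has 5 {B, V, D, K, G}.
  Root W: left subtree has 2 nodes {P, X}, right has 1 {N}.
    Root P: left subtree has 0 nodes { }, right has 1 {X}.
  Root G: left subtree has 4 nodes {B, V, D, K}, right has 0 { }.
    Root B: left subtree has 0 nodes { }, right has 3 {V, D, K}.
      Root D: left subtree has 1 node {V}, right has 1 {K}.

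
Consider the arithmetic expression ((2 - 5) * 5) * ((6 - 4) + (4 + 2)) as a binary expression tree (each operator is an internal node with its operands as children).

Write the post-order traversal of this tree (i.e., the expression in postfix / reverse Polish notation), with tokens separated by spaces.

2 5 - 5 * 6 4 - 4 2 + + *

Post-order on an expression tree gives postfix notation: for each operator, emit left operand, right operand, then the operator.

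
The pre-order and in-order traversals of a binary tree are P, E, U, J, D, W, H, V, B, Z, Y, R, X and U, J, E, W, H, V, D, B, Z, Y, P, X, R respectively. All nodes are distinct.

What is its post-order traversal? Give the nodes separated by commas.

The first element of pre-order is the root; it splits in-order into left and right subtrees.
Root P: left subtree has 10 nodes {U, J, E, W, H, V, D, B, Z, Y}, right has 2 {X, R}.
  Root E: left subtree has 2 nodes {U, J}, right has 7 {W, H, V, D, B, Z, Y}.
    Root U: left subtree has 0 nodes { }, right has 1 {J}.
    Root D: left subtree has 3 nodes {W, H, V}, right has 3 {B, Z, Y}.
      Root W: left subtree has 0 nodes { }, right has 2 {H, V}.
        Root H: left subtree has 0 nodes { }, right has 1 {V}.
      Root B: left subtree has 0 nodes { }, right has 2 {Z, Y}.
        Root Z: left subtree has 0 nodes { }, right has 1 {Y}.
  Root R: left subtree has 1 node {X}, right has 0 { }.

J, U, V, H, W, Y, Z, B, D, E, X, R, P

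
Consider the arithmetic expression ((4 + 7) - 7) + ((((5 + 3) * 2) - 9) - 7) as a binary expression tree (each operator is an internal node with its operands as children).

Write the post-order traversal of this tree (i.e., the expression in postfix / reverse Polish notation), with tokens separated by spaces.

Post-order on an expression tree gives postfix notation: for each operator, emit left operand, right operand, then the operator.

4 7 + 7 - 5 3 + 2 * 9 - 7 - +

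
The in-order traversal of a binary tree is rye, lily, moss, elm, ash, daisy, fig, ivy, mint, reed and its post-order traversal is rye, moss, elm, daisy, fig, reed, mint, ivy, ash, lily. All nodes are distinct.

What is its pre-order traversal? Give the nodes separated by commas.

The last element of post-order is the root; it splits in-order into left and right subtrees.
Root lily: left subtree has 1 node {rye}, right has 8 {moss, elm, ash, daisy, fig, ivy, mint, reed}.
  Root ash: left subtree has 2 nodes {moss, elm}, right has 5 {daisy, fig, ivy, mint, reed}.
    Root elm: left subtree has 1 node {moss}, right has 0 { }.
    Root ivy: left subtree has 2 nodes {daisy, fig}, right has 2 {mint, reed}.
      Root fig: left subtree has 1 node {daisy}, right has 0 { }.
      Root mint: left subtree has 0 nodes { }, right has 1 {reed}.

lily, rye, ash, elm, moss, ivy, fig, daisy, mint, reed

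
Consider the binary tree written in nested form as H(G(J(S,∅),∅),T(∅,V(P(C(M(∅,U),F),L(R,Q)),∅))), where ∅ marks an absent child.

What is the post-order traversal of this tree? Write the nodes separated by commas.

S, J, G, U, M, F, C, R, Q, L, P, V, T, H

Post-order visits the left subtree, then the right subtree, then the node.
At H: go left to G.
  At G: go left to J.
    At J: go left to S.
      S is a leaf — visit S.
    At J: no right child.
    Visit J.
  At G: no right child.
  Visit G.
At H: go right to T.
  At T: no left child.
  At T: go right to V.
    At V: go left to P.
      At P: go left to C.
        At C: go left to M.
          At M: no left child.
          At M: go right to U.
            U is a leaf — visit U.
          Visit M.
        At C: go right to F.
          F is a leaf — visit F.
        Visit C.
      At P: go right to L.
        At L: go left to R.
          R is a leaf — visit R.
        At L: go right to Q.
          Q is a leaf — visit Q.
        Visit L.
      Visit P.
    At V: no right child.
    Visit V.
  Visit T.
Visit H.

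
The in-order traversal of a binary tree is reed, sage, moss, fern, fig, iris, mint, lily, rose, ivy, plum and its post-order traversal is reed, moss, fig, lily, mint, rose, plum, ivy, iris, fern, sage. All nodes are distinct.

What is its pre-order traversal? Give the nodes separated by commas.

The last element of post-order is the root; it splits in-order into left and right subtrees.
Root sage: left subtree has 1 node {reed}, right has 9 {moss, fern, fig, iris, mint, lily, rose, ivy, plum}.
  Root fern: left subtree has 1 node {moss}, right has 7 {fig, iris, mint, lily, rose, ivy, plum}.
    Root iris: left subtree has 1 node {fig}, right has 5 {mint, lily, rose, ivy, plum}.
      Root ivy: left subtree has 3 nodes {mint, lily, rose}, right has 1 {plum}.
        Root rose: left subtree has 2 nodes {mint, lily}, right has 0 { }.
          Root mint: left subtree has 0 nodes { }, right has 1 {lily}.

sage, reed, fern, moss, iris, fig, ivy, rose, mint, lily, plum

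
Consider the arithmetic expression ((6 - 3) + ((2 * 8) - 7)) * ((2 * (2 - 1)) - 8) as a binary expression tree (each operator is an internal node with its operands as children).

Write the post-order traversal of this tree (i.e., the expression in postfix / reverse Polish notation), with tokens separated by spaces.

6 3 - 2 8 * 7 - + 2 2 1 - * 8 - *

Post-order on an expression tree gives postfix notation: for each operator, emit left operand, right operand, then the operator.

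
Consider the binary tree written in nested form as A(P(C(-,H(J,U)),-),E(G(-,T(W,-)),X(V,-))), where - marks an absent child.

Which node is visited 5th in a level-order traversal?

Level-order visits nodes level by level from the root, left to right within each level.
Level 0: A
Level 1: P, E
Level 2: C, G, X
Level 3: H, T, V
Level 4: J, U, W
Full level-order sequence: A, P, E, C, G, X, H, T, V, J, U, W.

G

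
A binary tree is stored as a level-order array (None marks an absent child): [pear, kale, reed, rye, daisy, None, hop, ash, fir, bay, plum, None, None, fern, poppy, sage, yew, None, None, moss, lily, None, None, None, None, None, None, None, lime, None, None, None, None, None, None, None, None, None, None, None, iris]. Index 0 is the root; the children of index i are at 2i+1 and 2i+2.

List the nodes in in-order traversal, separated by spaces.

sage ash yew rye fir kale moss iris bay lily daisy plum pear reed fern lime hop poppy

In-order visits the left subtree, then the node, then the right subtree.
At pear: go left to kale.
  At kale: go left to rye.
    At rye: go left to ash.
      At ash: go left to sage.
        sage is a leaf — visit sage.
      Visit ash.
      At ash: go right to yew.
        yew is a leaf — visit yew.
    Visit rye.
    At rye: go right to fir.
      fir is a leaf — visit fir.
  Visit kale.
  At kale: go right to daisy.
    At daisy: go left to bay.
      At bay: go left to moss.
        At moss: no left child.
        Visit moss.
        At moss: go right to iris.
          iris is a leaf — visit iris.
      Visit bay.
      At bay: go right to lily.
        lily is a leaf — visit lily.
    Visit daisy.
    At daisy: go right to plum.
      plum is a leaf — visit plum.
Visit pear.
At pear: go right to reed.
  At reed: no left child.
  Visit reed.
  At reed: go right to hop.
    At hop: go left to fern.
      At fern: no left child.
      Visit fern.
      At fern: go right to lime.
        lime is a leaf — visit lime.
    Visit hop.
    At hop: go right to poppy.
      poppy is a leaf — visit poppy.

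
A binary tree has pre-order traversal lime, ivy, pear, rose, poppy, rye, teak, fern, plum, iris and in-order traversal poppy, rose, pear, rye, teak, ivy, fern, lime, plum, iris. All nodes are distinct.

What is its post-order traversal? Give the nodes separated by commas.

The first element of pre-order is the root; it splits in-order into left and right subtrees.
Root lime: left subtree has 7 nodes {poppy, rose, pear, rye, teak, ivy, fern}, right has 2 {plum, iris}.
  Root ivy: left subtree has 5 nodes {poppy, rose, pear, rye, teak}, right has 1 {fern}.
    Root pear: left subtree has 2 nodes {poppy, rose}, right has 2 {rye, teak}.
      Root rose: left subtree has 1 node {poppy}, right has 0 { }.
      Root rye: left subtree has 0 nodes { }, right has 1 {teak}.
  Root plum: left subtree has 0 nodes { }, right has 1 {iris}.

poppy, rose, teak, rye, pear, fern, ivy, iris, plum, lime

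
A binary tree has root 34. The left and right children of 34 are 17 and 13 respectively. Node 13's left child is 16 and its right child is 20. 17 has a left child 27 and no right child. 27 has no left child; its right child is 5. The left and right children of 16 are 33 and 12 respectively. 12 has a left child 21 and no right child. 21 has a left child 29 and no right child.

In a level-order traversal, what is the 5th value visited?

Level-order visits nodes level by level from the root, left to right within each level.
Level 0: 34
Level 1: 17, 13
Level 2: 27, 16, 20
Level 3: 5, 33, 12
Level 4: 21
Level 5: 29
Full level-order sequence: 34, 17, 13, 27, 16, 20, 5, 33, 12, 21, 29.

16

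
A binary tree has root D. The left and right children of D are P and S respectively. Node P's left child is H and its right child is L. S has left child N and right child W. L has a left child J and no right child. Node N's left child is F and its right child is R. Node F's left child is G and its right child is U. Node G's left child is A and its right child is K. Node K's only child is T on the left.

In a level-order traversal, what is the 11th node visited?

G

Level-order visits nodes level by level from the root, left to right within each level.
Level 0: D
Level 1: P, S
Level 2: H, L, N, W
Level 3: J, F, R
Level 4: G, U
Level 5: A, K
Level 6: T
Full level-order sequence: D, P, S, H, L, N, W, J, F, R, G, U, A, K, T.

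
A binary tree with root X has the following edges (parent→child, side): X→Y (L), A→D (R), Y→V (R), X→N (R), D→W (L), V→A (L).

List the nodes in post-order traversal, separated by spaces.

Post-order visits the left subtree, then the right subtree, then the node.
At X: go left to Y.
  At Y: no left child.
  At Y: go right to V.
    At V: go left to A.
      At A: no left child.
      At A: go right to D.
        At D: go left to W.
          W is a leaf — visit W.
        At D: no right child.
        Visit D.
      Visit A.
    At V: no right child.
    Visit V.
  Visit Y.
At X: go right to N.
  N is a leaf — visit N.
Visit X.

W D A V Y N X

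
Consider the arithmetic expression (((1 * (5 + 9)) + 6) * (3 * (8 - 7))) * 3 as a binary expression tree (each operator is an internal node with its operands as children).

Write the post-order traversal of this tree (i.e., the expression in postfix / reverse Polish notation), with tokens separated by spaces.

Post-order on an expression tree gives postfix notation: for each operator, emit left operand, right operand, then the operator.

1 5 9 + * 6 + 3 8 7 - * * 3 *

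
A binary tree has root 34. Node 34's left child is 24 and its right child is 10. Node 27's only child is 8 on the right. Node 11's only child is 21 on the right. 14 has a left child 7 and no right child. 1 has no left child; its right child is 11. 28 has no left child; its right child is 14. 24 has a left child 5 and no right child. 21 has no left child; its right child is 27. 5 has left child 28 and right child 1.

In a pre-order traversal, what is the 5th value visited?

Pre-order visits the node, then its left subtree, then its right subtree.
Visit 34.
At 34: go left to 24.
  Visit 24.
  At 24: go left to 5.
    Visit 5.
    At 5: go left to 28.
      Visit 28.
      At 28: no left child.
      At 28: go right to 14.
        Visit 14.
        At 14: go left to 7.
          7 is a leaf — visit 7.
        At 14: no right child.
    At 5: go right to 1.
      Visit 1.
      At 1: no left child.
      At 1: go right to 11.
        Visit 11.
        At 11: no left child.
        At 11: go right to 21.
          Visit 21.
          At 21: no left child.
          At 21: go right to 27.
            Visit 27.
            At 27: no left child.
            At 27: go right to 8.
              8 is a leaf — visit 8.
  At 24: no right child.
At 34: go right to 10.
  10 is a leaf — visit 10.
Full pre-order sequence: 34, 24, 5, 28, 14, 7, 1, 11, 21, 27, 8, 10.

14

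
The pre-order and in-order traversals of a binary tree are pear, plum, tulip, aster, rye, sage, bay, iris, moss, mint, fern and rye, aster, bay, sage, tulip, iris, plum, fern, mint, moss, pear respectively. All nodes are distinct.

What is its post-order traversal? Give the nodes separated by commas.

The first element of pre-order is the root; it splits in-order into left and right subtrees.
Root pear: left subtree has 10 nodes {rye, aster, bay, sage, tulip, iris, plum, fern, mint, moss}, right has 0 { }.
  Root plum: left subtree has 6 nodes {rye, aster, bay, sage, tulip, iris}, right has 3 {fern, mint, moss}.
    Root tulip: left subtree has 4 nodes {rye, aster, bay, sage}, right has 1 {iris}.
      Root aster: left subtree has 1 node {rye}, right has 2 {bay, sage}.
        Root sage: left subtree has 1 node {bay}, right has 0 { }.
    Root moss: left subtree has 2 nodes {fern, mint}, right has 0 { }.
      Root mint: left subtree has 1 node {fern}, right has 0 { }.

rye, bay, sage, aster, iris, tulip, fern, mint, moss, plum, pear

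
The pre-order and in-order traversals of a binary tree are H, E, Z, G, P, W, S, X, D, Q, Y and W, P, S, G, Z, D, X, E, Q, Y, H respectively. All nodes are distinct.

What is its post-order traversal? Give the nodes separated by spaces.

W S P G D X Z Y Q E H

The first element of pre-order is the root; it splits in-order into left and right subtrees.
Root H: left subtree has 10 nodes {W, P, S, G, Z, D, X, E, Q, Y}, right has 0 { }.
  Root E: left subtree has 7 nodes {W, P, S, G, Z, D, X}, right has 2 {Q, Y}.
    Root Z: left subtree has 4 nodes {W, P, S, G}, right has 2 {D, X}.
      Root G: left subtree has 3 nodes {W, P, S}, right has 0 { }.
        Root P: left subtree has 1 node {W}, right has 1 {S}.
      Root X: left subtree has 1 node {D}, right has 0 { }.
    Root Q: left subtree has 0 nodes { }, right has 1 {Y}.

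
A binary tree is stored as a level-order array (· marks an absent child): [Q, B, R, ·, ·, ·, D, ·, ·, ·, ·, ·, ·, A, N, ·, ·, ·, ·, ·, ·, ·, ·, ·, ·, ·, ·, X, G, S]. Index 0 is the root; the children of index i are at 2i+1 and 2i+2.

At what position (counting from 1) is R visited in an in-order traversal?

In-order visits the left subtree, then the node, then the right subtree.
At Q: go left to B.
  B is a leaf — visit B.
Visit Q.
At Q: go right to R.
  At R: no left child.
  Visit R.
  At R: go right to D.
    At D: go left to A.
      At A: go left to X.
        X is a leaf — visit X.
      Visit A.
      At A: go right to G.
        G is a leaf — visit G.
    Visit D.
    At D: go right to N.
      At N: go left to S.
        S is a leaf — visit S.
      Visit N.
      At N: no right child.
Full in-order sequence: B, Q, R, X, A, G, D, S, N.

3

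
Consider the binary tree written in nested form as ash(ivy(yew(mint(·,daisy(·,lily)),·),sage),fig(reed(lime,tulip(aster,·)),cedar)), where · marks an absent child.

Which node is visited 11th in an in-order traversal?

In-order visits the left subtree, then the node, then the right subtree.
At ash: go left to ivy.
  At ivy: go left to yew.
    At yew: go left to mint.
      At mint: no left child.
      Visit mint.
      At mint: go right to daisy.
        At daisy: no left child.
        Visit daisy.
        At daisy: go right to lily.
          lily is a leaf — visit lily.
    Visit yew.
    At yew: no right child.
  Visit ivy.
  At ivy: go right to sage.
    sage is a leaf — visit sage.
Visit ash.
At ash: go right to fig.
  At fig: go left to reed.
    At reed: go left to lime.
      lime is a leaf — visit lime.
    Visit reed.
    At reed: go right to tulip.
      At tulip: go left to aster.
        aster is a leaf — visit aster.
      Visit tulip.
      At tulip: no right child.
  Visit fig.
  At fig: go right to cedar.
    cedar is a leaf — visit cedar.
Full in-order sequence: mint, daisy, lily, yew, ivy, sage, ash, lime, reed, aster, tulip, fig, cedar.

tulip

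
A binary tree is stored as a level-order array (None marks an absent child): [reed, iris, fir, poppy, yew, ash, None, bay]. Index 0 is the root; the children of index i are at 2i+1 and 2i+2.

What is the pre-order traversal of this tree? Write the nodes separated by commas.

Pre-order visits the node, then its left subtree, then its right subtree.
Visit reed.
At reed: go left to iris.
  Visit iris.
  At iris: go left to poppy.
    Visit poppy.
    At poppy: go left to bay.
      bay is a leaf — visit bay.
    At poppy: no right child.
  At iris: go right to yew.
    yew is a leaf — visit yew.
At reed: go right to fir.
  Visit fir.
  At fir: go left to ash.
    ash is a leaf — visit ash.
  At fir: no right child.

reed, iris, poppy, bay, yew, fir, ash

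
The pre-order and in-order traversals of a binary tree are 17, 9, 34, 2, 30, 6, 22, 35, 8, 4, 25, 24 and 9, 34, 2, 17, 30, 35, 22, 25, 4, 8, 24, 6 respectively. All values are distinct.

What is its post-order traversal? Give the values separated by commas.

The first element of pre-order is the root; it splits in-order into left and right subtrees.
Root 17: left subtree has 3 nodes {9, 34, 2}, right has 8 {30, 35, 22, 25, 4, 8, 24, 6}.
  Root 9: left subtree has 0 nodes { }, right has 2 {34, 2}.
    Root 34: left subtree has 0 nodes { }, right has 1 {2}.
  Root 30: left subtree has 0 nodes { }, right has 7 {35, 22, 25, 4, 8, 24, 6}.
    Root 6: left subtree has 6 nodes {35, 22, 25, 4, 8, 24}, right has 0 { }.
      Root 22: left subtree has 1 node {35}, right has 4 {25, 4, 8, 24}.
        Root 8: left subtree has 2 nodes {25, 4}, right has 1 {24}.
          Root 4: left subtree has 1 node {25}, right has 0 { }.

2, 34, 9, 35, 25, 4, 24, 8, 22, 6, 30, 17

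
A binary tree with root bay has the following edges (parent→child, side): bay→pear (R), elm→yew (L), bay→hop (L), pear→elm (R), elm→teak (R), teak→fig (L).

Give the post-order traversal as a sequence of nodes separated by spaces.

Post-order visits the left subtree, then the right subtree, then the node.
At bay: go left to hop.
  hop is a leaf — visit hop.
At bay: go right to pear.
  At pear: no left child.
  At pear: go right to elm.
    At elm: go left to yew.
      yew is a leaf — visit yew.
    At elm: go right to teak.
      At teak: go left to fig.
        fig is a leaf — visit fig.
      At teak: no right child.
      Visit teak.
    Visit elm.
  Visit pear.
Visit bay.

hop yew fig teak elm pear bay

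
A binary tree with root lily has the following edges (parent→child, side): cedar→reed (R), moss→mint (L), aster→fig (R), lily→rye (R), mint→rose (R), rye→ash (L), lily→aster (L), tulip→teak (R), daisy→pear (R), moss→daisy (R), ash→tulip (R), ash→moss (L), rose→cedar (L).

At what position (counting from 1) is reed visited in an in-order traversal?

6

In-order visits the left subtree, then the node, then the right subtree.
At lily: go left to aster.
  At aster: no left child.
  Visit aster.
  At aster: go right to fig.
    fig is a leaf — visit fig.
Visit lily.
At lily: go right to rye.
  At rye: go left to ash.
    At ash: go left to moss.
      At moss: go left to mint.
        At mint: no left child.
        Visit mint.
        At mint: go right to rose.
          At rose: go left to cedar.
            At cedar: no left child.
            Visit cedar.
            At cedar: go right to reed.
              reed is a leaf — visit reed.
          Visit rose.
          At rose: no right child.
      Visit moss.
      At moss: go right to daisy.
        At daisy: no left child.
        Visit daisy.
        At daisy: go right to pear.
          pear is a leaf — visit pear.
    Visit ash.
    At ash: go right to tulip.
      At tulip: no left child.
      Visit tulip.
      At tulip: go right to teak.
        teak is a leaf — visit teak.
  Visit rye.
  At rye: no right child.
Full in-order sequence: aster, fig, lily, mint, cedar, reed, rose, moss, daisy, pear, ash, tulip, teak, rye.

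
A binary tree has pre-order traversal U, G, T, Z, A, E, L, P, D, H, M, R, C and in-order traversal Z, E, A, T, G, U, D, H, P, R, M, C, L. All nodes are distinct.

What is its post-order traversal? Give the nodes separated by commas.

The first element of pre-order is the root; it splits in-order into left and right subtrees.
Root U: left subtree has 5 nodes {Z, E, A, T, G}, right has 7 {D, H, P, R, M, C, L}.
  Root G: left subtree has 4 nodes {Z, E, A, T}, right has 0 { }.
    Root T: left subtree has 3 nodes {Z, E, A}, right has 0 { }.
      Root Z: left subtree has 0 nodes { }, right has 2 {E, A}.
        Root A: left subtree has 1 node {E}, right has 0 { }.
  Root L: left subtree has 6 nodes {D, H, P, R, M, C}, right has 0 { }.
    Root P: left subtree has 2 nodes {D, H}, right has 3 {R, M, C}.
      Root D: left subtree has 0 nodes { }, right has 1 {H}.
      Root M: left subtree has 1 node {R}, right has 1 {C}.

E, A, Z, T, G, H, D, R, C, M, P, L, U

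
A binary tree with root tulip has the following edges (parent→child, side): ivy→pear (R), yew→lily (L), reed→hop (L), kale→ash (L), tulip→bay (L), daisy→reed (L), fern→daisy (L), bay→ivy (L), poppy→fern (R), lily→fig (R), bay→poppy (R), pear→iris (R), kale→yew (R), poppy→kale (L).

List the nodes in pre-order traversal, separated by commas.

tulip, bay, ivy, pear, iris, poppy, kale, ash, yew, lily, fig, fern, daisy, reed, hop

Pre-order visits the node, then its left subtree, then its right subtree.
Visit tulip.
At tulip: go left to bay.
  Visit bay.
  At bay: go left to ivy.
    Visit ivy.
    At ivy: no left child.
    At ivy: go right to pear.
      Visit pear.
      At pear: no left child.
      At pear: go right to iris.
        iris is a leaf — visit iris.
  At bay: go right to poppy.
    Visit poppy.
    At poppy: go left to kale.
      Visit kale.
      At kale: go left to ash.
        ash is a leaf — visit ash.
      At kale: go right to yew.
        Visit yew.
        At yew: go left to lily.
          Visit lily.
          At lily: no left child.
          At lily: go right to fig.
            fig is a leaf — visit fig.
        At yew: no right child.
    At poppy: go right to fern.
      Visit fern.
      At fern: go left to daisy.
        Visit daisy.
        At daisy: go left to reed.
          Visit reed.
          At reed: go left to hop.
            hop is a leaf — visit hop.
          At reed: no right child.
        At daisy: no right child.
      At fern: no right child.
At tulip: no right child.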